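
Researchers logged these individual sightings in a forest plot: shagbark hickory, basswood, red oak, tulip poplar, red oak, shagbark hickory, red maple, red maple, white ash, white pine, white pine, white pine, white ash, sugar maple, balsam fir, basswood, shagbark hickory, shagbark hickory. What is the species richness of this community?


Total individuals logged = 18
Distinct species (count of individuals): shagbark hickory (4), basswood (2), red oak (2), tulip poplar (1), red maple (2), white ash (2), white pine (3), sugar maple (1), balsam fir (1)
Species richness = number of distinct species = 9

9


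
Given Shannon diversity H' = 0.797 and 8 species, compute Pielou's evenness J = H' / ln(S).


ln(8) = 2.07944
J = H' / ln(S) = 0.797 / 2.07944 = 0.383276 ≈ 0.3833

0.3833


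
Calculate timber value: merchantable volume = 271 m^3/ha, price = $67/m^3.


Value = 271 * 67 = $18157/ha

$18157/ha


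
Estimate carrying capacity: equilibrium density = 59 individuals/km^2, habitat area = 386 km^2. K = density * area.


K = 59 * 386 = 22774 individuals

22774 individuals


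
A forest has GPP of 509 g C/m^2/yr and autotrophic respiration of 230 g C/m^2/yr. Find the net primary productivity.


NPP = GPP - Ra = 509 - 230 = 279 g C/m^2/yr

279 g C/m^2/yr


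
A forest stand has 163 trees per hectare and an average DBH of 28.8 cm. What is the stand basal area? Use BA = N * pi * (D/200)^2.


(D/200)^2 = (28.8/200)^2 = 0.144^2 = 0.020736
Individual BA = 3.141593 * 0.020736 = 0.0651441 m^2
Stand BA = 163 * 0.0651441 = 10.6185 ≈ 10.62 m^2/ha

10.62 m^2/ha


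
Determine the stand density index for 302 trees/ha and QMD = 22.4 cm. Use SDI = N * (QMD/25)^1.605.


QMD/25 = 22.4/25 = 0.896
(0.896)^1.605 = exp(1.605 * ln(0.896)) = exp(1.605 * (-0.109815)) = exp(-0.176253) = 0.838406
SDI = 302 * 0.838406 = 253.199 ≈ 253

253


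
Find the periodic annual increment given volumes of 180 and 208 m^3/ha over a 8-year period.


PAI = (V2 - V1) / period = (208 - 180) / 8 = 28 / 8 = 3.50 m^3/ha/yr

3.50 m^3/ha/yr


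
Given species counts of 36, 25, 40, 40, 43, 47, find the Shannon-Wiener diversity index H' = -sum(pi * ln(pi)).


Total N = 36 + 25 + 40 + 40 + 43 + 47 = 231
Per-species terms:
  p = 36/231 = 0.155844; ln(p) = -1.858900; p*ln(p) = 0.155844 * (-1.858900) = -0.289698
  p = 25/231 = 0.108225; ln(p) = -2.223543; p*ln(p) = 0.108225 * (-2.223543) = -0.240643
  p = 40/231 = 0.173160; ln(p) = -1.753539; p*ln(p) = 0.173160 * (-1.753539) = -0.303643
  p = 40/231 = 0.173160; ln(p) = -1.753539; p*ln(p) = 0.173160 * (-1.753539) = -0.303643
  p = 43/231 = 0.186147; ln(p) = -1.681219; p*ln(p) = 0.186147 * (-1.681219) = -0.312954
  p = 47/231 = 0.203463; ln(p) = -1.592271; p*ln(p) = 0.203463 * (-1.592271) = -0.323968
sum(p*ln(p)) = (-0.289698) + (-0.240643) + (-0.303643) + (-0.303643) + (-0.312954) + (-0.323968) = -1.774549
H' = -(-1.774549) = 1.774549 ≈ 1.7745

1.7745


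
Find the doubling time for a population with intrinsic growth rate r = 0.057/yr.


td = ln(2) / 0.057 = 0.693147 / 0.057 = 12.1605 ≈ 12.2 years

12.2 years


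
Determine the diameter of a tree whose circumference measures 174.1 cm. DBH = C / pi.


DBH = C / pi = 174.1 / 3.141593 = 55.4177 ≈ 55.42 cm

55.42 cm


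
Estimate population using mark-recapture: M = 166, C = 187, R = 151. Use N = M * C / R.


N = M * C / R = 166 * 187 / 151 = 31042 / 151 = 205.58 ≈ 206

206 individuals


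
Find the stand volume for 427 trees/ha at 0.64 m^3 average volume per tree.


V_stand = 427 * 0.64 = 273.28 ≈ 273.3 m^3/ha

273.3 m^3/ha


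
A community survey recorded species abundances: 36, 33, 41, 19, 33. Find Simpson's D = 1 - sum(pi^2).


Total N = 36 + 33 + 41 + 19 + 33 = 162
Per-species terms:
  p = 36/162 = 0.222222; p^2 = 0.222222^2 = 0.049383
  p = 33/162 = 0.203704; p^2 = 0.203704^2 = 0.041495
  p = 41/162 = 0.253086; p^2 = 0.253086^2 = 0.064053
  p = 19/162 = 0.117284; p^2 = 0.117284^2 = 0.013756
  p = 33/162 = 0.203704; p^2 = 0.203704^2 = 0.041495
sum(p^2) = 0.049383 + 0.041495 + 0.064053 + 0.013756 + 0.041495 = 0.210182
D = 1 - 0.210182 = 0.789818 ≈ 0.7898

0.7898


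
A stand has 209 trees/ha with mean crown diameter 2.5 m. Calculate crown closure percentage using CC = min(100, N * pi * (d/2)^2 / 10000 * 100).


(d/2)^2 = (2.5/2)^2 = 1.25^2 = 1.5625
Crown area = 3.141593 * 1.5625 = 4.90874 m^2
N * area / 10000 * 100 = 209 * 4.90874 / 10000 * 100 = 10.2593
CC = min(100, 10.2593) = 10.2593 ≈ 10.3%

10.3%


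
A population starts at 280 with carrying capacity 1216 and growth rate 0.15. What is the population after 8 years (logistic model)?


(K - N0)/N0 = (1216 - 280)/280 = 936/280 = 3.34286
r*t = 0.15 * 8 = 1.2; exp(-1.2) = 0.301194
3.34286 * 0.301194 = 1.00685
1 + 1.00685 = 2.00685
N = 1216 / 2.00685 = 605.925 ≈ 606

606


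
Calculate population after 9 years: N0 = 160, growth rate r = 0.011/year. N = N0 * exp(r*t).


r*t = 0.011 * 9 = 0.099
exp(0.099) = 1.10407
N = 160 * 1.10407 = 176.651 ≈ 177

177


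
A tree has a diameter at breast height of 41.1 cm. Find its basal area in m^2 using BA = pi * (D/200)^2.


D/200 = 41.1/200 = 0.2055 m
(D/200)^2 = 0.2055^2 = 0.04223025
BA = 3.141593 * 0.04223025 = 0.132670 ≈ 0.1327 m^2

0.1327 m^2


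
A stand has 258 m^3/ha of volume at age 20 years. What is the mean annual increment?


MAI = 258 / 20 = 12.90 m^3/ha/yr

12.90 m^3/ha/yr


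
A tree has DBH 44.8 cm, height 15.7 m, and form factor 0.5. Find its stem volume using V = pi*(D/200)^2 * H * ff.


(D/200)^2 = (44.8/200)^2 = 0.224^2 = 0.050176
BA = 3.141593 * 0.050176 = 0.157633 m^2
V = 0.157633 * 15.7 * 0.5 = 1.23742 ≈ 1.237 m^3

1.237 m^3


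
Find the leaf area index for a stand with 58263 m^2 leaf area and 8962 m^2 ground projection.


LAI = 58263 / 8962 = 6.5011 ≈ 6.50

6.50


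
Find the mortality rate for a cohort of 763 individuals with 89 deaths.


Mortality rate = 89 / 763 = 0.116645 ≈ 0.1166

0.1166


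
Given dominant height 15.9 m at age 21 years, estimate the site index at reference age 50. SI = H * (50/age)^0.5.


50/21 = 2.38095
(2.38095)^0.5 = 1.54303
SI = 15.9 * 1.54303 = 24.5342 ≈ 24.5 m

24.5 m


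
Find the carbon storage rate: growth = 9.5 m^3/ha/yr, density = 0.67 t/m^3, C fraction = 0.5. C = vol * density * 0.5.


C = 9.5 * 0.67 * 0.5 = 3.1825 ≈ 3.18 t C/ha/yr

3.18 t C/ha/yr


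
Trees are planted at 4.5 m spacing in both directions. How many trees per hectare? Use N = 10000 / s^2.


N = 10000 / 4.5^2 = 10000 / 20.25 = 493.827 ≈ 494 trees/ha

494 trees/ha


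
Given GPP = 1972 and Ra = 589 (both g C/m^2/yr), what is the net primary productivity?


NPP = GPP - Ra = 1972 - 589 = 1383 g C/m^2/yr

1383 g C/m^2/yr


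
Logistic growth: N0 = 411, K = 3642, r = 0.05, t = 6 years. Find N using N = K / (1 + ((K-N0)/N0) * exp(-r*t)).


(K - N0)/N0 = (3642 - 411)/411 = 3231/411 = 7.86131
r*t = 0.05 * 6 = 0.3; exp(-0.3) = 0.740818
7.86131 * 0.740818 = 5.82380
1 + 5.82380 = 6.82380
N = 3642 / 6.82380 = 533.720 ≈ 534

534


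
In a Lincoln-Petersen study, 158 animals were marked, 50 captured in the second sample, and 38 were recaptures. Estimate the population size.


N = M * C / R = 158 * 50 / 38 = 7900 / 38 = 207.89 ≈ 208

208 individuals


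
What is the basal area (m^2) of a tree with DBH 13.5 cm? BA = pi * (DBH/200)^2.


D/200 = 13.5/200 = 0.0675 m
(D/200)^2 = 0.0675^2 = 0.00455625
BA = 3.141593 * 0.00455625 = 0.0143139 ≈ 0.0143 m^2

0.0143 m^2


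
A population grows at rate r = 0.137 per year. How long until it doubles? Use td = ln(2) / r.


td = ln(2) / 0.137 = 0.693147 / 0.137 = 5.05947 ≈ 5.1 years

5.1 years


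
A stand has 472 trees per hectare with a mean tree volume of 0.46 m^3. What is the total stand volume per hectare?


V_stand = 472 * 0.46 = 217.12 ≈ 217.1 m^3/ha

217.1 m^3/ha


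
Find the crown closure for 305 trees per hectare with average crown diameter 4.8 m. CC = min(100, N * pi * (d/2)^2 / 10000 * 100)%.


(d/2)^2 = (4.8/2)^2 = 2.4^2 = 5.76
Crown area = 3.141593 * 5.76 = 18.0956 m^2
N * area / 10000 * 100 = 305 * 18.0956 / 10000 * 100 = 55.1916
CC = min(100, 55.1916) = 55.1916 ≈ 55.2%

55.2%


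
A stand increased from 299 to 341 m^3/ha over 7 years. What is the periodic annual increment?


PAI = (V2 - V1) / period = (341 - 299) / 7 = 42 / 7 = 6.00 m^3/ha/yr

6.00 m^3/ha/yr


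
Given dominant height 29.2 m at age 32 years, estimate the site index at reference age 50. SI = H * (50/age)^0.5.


50/32 = 1.56250
(1.56250)^0.5 = 1.25000
SI = 29.2 * 1.25000 = 36.5000 ≈ 36.5 m

36.5 m


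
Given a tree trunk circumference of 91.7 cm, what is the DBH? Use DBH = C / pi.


DBH = C / pi = 91.7 / 3.141593 = 29.1890 ≈ 29.19 cm

29.19 cm


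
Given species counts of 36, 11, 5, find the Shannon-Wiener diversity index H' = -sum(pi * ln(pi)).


Total N = 36 + 11 + 5 = 52
Per-species terms:
  p = 36/52 = 0.692308; ln(p) = -0.367724; p*ln(p) = 0.692308 * (-0.367724) = -0.254578
  p = 11/52 = 0.211538; ln(p) = -1.553351; p*ln(p) = 0.211538 * (-1.553351) = -0.328593
  p = 5/52 = 0.096154; ln(p) = -2.341804; p*ln(p) = 0.096154 * (-2.341804) = -0.225174
sum(p*ln(p)) = (-0.254578) + (-0.328593) + (-0.225174) = -0.808345
H' = -(-0.808345) = 0.808345 ≈ 0.8083

0.8083


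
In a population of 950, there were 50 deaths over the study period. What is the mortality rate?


Mortality rate = 50 / 950 = 0.052632 ≈ 0.0526

0.0526


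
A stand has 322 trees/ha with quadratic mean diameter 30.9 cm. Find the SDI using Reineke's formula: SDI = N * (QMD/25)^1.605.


QMD/25 = 30.9/25 = 1.236
(1.236)^1.605 = exp(1.605 * ln(1.236)) = exp(1.605 * 0.211880) = exp(0.340067) = 1.40504
SDI = 322 * 1.40504 = 452.423 ≈ 452

452


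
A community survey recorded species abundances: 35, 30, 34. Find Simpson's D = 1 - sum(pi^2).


Total N = 35 + 30 + 34 = 99
Per-species terms:
  p = 35/99 = 0.353535; p^2 = 0.353535^2 = 0.124987
  p = 30/99 = 0.303030; p^2 = 0.303030^2 = 0.091827
  p = 34/99 = 0.343434; p^2 = 0.343434^2 = 0.117947
sum(p^2) = 0.124987 + 0.091827 + 0.117947 = 0.334761
D = 1 - 0.334761 = 0.665239 ≈ 0.6652

0.6652


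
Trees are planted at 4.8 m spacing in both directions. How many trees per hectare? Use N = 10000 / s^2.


N = 10000 / 4.8^2 = 10000 / 23.04 = 434.028 ≈ 434 trees/ha

434 trees/ha


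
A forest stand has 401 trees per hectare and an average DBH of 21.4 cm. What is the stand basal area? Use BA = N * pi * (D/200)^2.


(D/200)^2 = (21.4/200)^2 = 0.107^2 = 0.011449
Individual BA = 3.141593 * 0.011449 = 0.0359681 m^2
Stand BA = 401 * 0.0359681 = 14.4232 ≈ 14.42 m^2/ha

14.42 m^2/ha


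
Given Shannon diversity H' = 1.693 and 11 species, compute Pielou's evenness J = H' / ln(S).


ln(11) = 2.39790
J = H' / ln(S) = 1.693 / 2.39790 = 0.706034 ≈ 0.7060

0.7060


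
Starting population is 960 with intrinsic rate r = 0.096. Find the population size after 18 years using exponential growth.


r*t = 0.096 * 18 = 1.728
exp(1.728) = 5.62938
N = 960 * 5.62938 = 5404.20 ≈ 5404

5404


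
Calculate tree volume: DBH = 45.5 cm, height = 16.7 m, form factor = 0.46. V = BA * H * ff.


(D/200)^2 = (45.5/200)^2 = 0.2275^2 = 0.05175625
BA = 3.141593 * 0.05175625 = 0.162597 m^2
V = 0.162597 * 16.7 * 0.46 = 1.24907 ≈ 1.249 m^3

1.249 m^3


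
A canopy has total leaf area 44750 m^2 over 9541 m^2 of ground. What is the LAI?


LAI = 44750 / 9541 = 4.6903 ≈ 4.69

4.69


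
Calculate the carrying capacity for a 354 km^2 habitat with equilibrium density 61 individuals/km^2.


K = 61 * 354 = 21594 individuals

21594 individuals


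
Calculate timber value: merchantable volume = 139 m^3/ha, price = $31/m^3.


Value = 139 * 31 = $4309/ha

$4309/ha


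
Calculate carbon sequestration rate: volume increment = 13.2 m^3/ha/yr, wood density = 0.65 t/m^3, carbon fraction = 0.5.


C = 13.2 * 0.65 * 0.5 = 4.29 t C/ha/yr

4.29 t C/ha/yr


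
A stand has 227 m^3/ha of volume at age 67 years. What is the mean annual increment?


MAI = 227 / 67 = 3.3881 ≈ 3.39 m^3/ha/yr

3.39 m^3/ha/yr


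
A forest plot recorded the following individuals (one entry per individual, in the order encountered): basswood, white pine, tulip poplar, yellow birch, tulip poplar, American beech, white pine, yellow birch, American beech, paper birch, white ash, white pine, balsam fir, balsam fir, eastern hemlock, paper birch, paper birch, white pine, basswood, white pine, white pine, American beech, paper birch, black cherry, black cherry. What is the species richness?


Total individuals logged = 25
Distinct species (count of individuals): basswood (2), white pine (6), tulip poplar (2), yellow birch (2), American beech (3), paper birch (4), white ash (1), balsam fir (2), eastern hemlock (1), black cherry (2)
Species richness = number of distinct species = 10

10


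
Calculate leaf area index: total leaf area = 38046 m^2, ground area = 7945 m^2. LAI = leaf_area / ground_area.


LAI = 38046 / 7945 = 4.7887 ≈ 4.79

4.79


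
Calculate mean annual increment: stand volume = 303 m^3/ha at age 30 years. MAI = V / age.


MAI = 303 / 30 = 10.10 m^3/ha/yr

10.10 m^3/ha/yr


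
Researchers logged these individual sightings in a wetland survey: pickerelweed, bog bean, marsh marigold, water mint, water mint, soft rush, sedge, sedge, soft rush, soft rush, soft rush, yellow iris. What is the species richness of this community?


Total individuals logged = 12
Distinct species (count of individuals): pickerelweed (1), bog bean (1), marsh marigold (1), water mint (2), soft rush (4), sedge (2), yellow iris (1)
Species richness = number of distinct species = 7

7


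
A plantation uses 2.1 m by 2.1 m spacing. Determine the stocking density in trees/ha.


N = 10000 / 2.1^2 = 10000 / 4.41 = 2267.57 ≈ 2268 trees/ha

2268 trees/ha


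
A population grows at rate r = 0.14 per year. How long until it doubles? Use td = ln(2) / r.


td = ln(2) / 0.14 = 0.693147 / 0.14 = 4.95105 ≈ 5.0 years

5.0 years


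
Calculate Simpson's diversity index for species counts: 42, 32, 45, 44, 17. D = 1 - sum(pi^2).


Total N = 42 + 32 + 45 + 44 + 17 = 180
Per-species terms:
  p = 42/180 = 0.233333; p^2 = 0.233333^2 = 0.054444
  p = 32/180 = 0.177778; p^2 = 0.177778^2 = 0.031605
  p = 45/180 = 0.250000; p^2 = 0.250000^2 = 0.062500
  p = 44/180 = 0.244444; p^2 = 0.244444^2 = 0.059753
  p = 17/180 = 0.094444; p^2 = 0.094444^2 = 0.008920
sum(p^2) = 0.054444 + 0.031605 + 0.062500 + 0.059753 + 0.008920 = 0.217222
D = 1 - 0.217222 = 0.782778 ≈ 0.7828

0.7828


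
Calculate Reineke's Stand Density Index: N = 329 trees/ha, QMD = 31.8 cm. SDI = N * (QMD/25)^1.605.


QMD/25 = 31.8/25 = 1.272
(1.272)^1.605 = exp(1.605 * ln(1.272)) = exp(1.605 * 0.240590) = exp(0.386147) = 1.47130
SDI = 329 * 1.47130 = 484.058 ≈ 484

484


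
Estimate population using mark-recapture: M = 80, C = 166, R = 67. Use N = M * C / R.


N = M * C / R = 80 * 166 / 67 = 13280 / 67 = 198.21 ≈ 198

198 individuals


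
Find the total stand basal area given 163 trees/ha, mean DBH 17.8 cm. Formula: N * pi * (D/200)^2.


(D/200)^2 = (17.8/200)^2 = 0.089^2 = 0.007921
Individual BA = 3.141593 * 0.007921 = 0.0248846 m^2
Stand BA = 163 * 0.0248846 = 4.05619 ≈ 4.06 m^2/ha

4.06 m^2/ha


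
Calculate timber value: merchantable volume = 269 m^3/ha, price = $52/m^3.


Value = 269 * 52 = $13988/ha

$13988/ha


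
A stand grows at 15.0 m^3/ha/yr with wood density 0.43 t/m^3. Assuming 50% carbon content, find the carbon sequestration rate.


C = 15.0 * 0.43 * 0.5 = 3.225 ≈ 3.23 t C/ha/yr

3.23 t C/ha/yr


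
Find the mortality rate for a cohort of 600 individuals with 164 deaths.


Mortality rate = 164 / 600 = 0.273333 ≈ 0.2733

0.2733


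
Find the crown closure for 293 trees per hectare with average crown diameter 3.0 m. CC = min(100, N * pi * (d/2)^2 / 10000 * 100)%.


(d/2)^2 = (3.0/2)^2 = 1.5^2 = 2.25
Crown area = 3.141593 * 2.25 = 7.06858 m^2
N * area / 10000 * 100 = 293 * 7.06858 / 10000 * 100 = 20.7109
CC = min(100, 20.7109) = 20.7109 ≈ 20.7%

20.7%


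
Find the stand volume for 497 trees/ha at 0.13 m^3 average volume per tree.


V_stand = 497 * 0.13 = 64.61 ≈ 64.6 m^3/ha

64.6 m^3/ha


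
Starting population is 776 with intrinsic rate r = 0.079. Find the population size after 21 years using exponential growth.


r*t = 0.079 * 21 = 1.659
exp(1.659) = 5.25405
N = 776 * 5.25405 = 4077.14 ≈ 4077

4077


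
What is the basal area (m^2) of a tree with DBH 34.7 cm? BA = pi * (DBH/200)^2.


D/200 = 34.7/200 = 0.1735 m
(D/200)^2 = 0.1735^2 = 0.03010225
BA = 3.141593 * 0.03010225 = 0.0945690 ≈ 0.0946 m^2

0.0946 m^2


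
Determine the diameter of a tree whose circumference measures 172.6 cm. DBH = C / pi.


DBH = C / pi = 172.6 / 3.141593 = 54.9403 ≈ 54.94 cm

54.94 cm


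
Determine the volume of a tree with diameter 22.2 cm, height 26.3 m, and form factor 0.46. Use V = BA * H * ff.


(D/200)^2 = (22.2/200)^2 = 0.111^2 = 0.012321
BA = 3.141593 * 0.012321 = 0.0387076 m^2
V = 0.0387076 * 26.3 * 0.46 = 0.468285 ≈ 0.468 m^3

0.468 m^3


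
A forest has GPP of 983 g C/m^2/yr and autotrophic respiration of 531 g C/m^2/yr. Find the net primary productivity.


NPP = GPP - Ra = 983 - 531 = 452 g C/m^2/yr

452 g C/m^2/yr


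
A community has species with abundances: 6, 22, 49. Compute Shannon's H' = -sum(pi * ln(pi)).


Total N = 6 + 22 + 49 = 77
Per-species terms:
  p = 6/77 = 0.077922; ln(p) = -2.552047; p*ln(p) = 0.077922 * (-2.552047) = -0.198861
  p = 22/77 = 0.285714; ln(p) = -1.252764; p*ln(p) = 0.285714 * (-1.252764) = -0.357932
  p = 49/77 = 0.636364; ln(p) = -0.451985; p*ln(p) = 0.636364 * (-0.451985) = -0.287627
sum(p*ln(p)) = (-0.198861) + (-0.357932) + (-0.287627) = -0.844420
H' = -(-0.844420) = 0.844420 ≈ 0.8444

0.8444


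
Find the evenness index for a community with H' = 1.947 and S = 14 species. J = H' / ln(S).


ln(14) = 2.63906
J = H' / ln(S) = 1.947 / 2.63906 = 0.737763 ≈ 0.7378

0.7378


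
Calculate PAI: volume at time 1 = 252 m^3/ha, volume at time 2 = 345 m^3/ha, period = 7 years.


PAI = (V2 - V1) / period = (345 - 252) / 7 = 93 / 7 = 13.2857 ≈ 13.29 m^3/ha/yr

13.29 m^3/ha/yr


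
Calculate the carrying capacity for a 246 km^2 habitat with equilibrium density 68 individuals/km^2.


K = 68 * 246 = 16728 individuals

16728 individuals


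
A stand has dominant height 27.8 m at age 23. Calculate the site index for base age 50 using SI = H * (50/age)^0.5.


50/23 = 2.17391
(2.17391)^0.5 = 1.47442
SI = 27.8 * 1.47442 = 40.9889 ≈ 41.0 m

41.0 m


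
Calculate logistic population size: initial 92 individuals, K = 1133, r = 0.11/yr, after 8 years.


(K - N0)/N0 = (1133 - 92)/92 = 1041/92 = 11.3152
r*t = 0.11 * 8 = 0.88; exp(-0.88) = 0.414783
11.3152 * 0.414783 = 4.69335
1 + 4.69335 = 5.69335
N = 1133 / 5.69335 = 199.004 ≈ 199

199


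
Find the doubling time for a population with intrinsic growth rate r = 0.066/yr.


td = ln(2) / 0.066 = 0.693147 / 0.066 = 10.5022 ≈ 10.5 years

10.5 years


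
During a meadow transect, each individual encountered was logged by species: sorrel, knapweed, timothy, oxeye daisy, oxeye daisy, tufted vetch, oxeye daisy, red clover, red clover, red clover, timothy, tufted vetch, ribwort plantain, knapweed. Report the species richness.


Total individuals logged = 14
Distinct species (count of individuals): sorrel (1), knapweed (2), timothy (2), oxeye daisy (3), tufted vetch (2), red clover (3), ribwort plantain (1)
Species richness = number of distinct species = 7

7


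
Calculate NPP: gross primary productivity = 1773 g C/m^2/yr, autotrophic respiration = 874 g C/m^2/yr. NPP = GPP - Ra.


NPP = GPP - Ra = 1773 - 874 = 899 g C/m^2/yr

899 g C/m^2/yr


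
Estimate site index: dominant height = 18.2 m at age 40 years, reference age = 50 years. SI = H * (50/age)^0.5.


50/40 = 1.25000
(1.25000)^0.5 = 1.11803
SI = 18.2 * 1.11803 = 20.3481 ≈ 20.3 m

20.3 m


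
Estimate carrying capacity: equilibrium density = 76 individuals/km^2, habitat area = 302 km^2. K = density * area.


K = 76 * 302 = 22952 individuals

22952 individuals


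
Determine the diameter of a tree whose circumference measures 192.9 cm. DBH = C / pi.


DBH = C / pi = 192.9 / 3.141593 = 61.4020 ≈ 61.40 cm

61.40 cm


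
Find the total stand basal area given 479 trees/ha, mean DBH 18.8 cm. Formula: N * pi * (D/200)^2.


(D/200)^2 = (18.8/200)^2 = 0.094^2 = 0.008836
Individual BA = 3.141593 * 0.008836 = 0.0277591 m^2
Stand BA = 479 * 0.0277591 = 13.2966 ≈ 13.30 m^2/ha

13.30 m^2/ha


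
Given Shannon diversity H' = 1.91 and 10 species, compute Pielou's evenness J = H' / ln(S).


ln(10) = 2.30259
J = H' / ln(S) = 1.91 / 2.30259 = 0.829501 ≈ 0.8295

0.8295


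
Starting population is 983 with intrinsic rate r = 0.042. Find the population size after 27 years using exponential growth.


r*t = 0.042 * 27 = 1.134
exp(1.134) = 3.10806
N = 983 * 3.10806 = 3055.22 ≈ 3055

3055


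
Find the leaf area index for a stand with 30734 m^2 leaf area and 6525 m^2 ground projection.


LAI = 30734 / 6525 = 4.7102 ≈ 4.71

4.71


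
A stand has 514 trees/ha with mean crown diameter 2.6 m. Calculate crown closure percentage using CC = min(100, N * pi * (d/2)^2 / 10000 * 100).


(d/2)^2 = (2.6/2)^2 = 1.3^2 = 1.69
Crown area = 3.141593 * 1.69 = 5.30929 m^2
N * area / 10000 * 100 = 514 * 5.30929 / 10000 * 100 = 27.2898
CC = min(100, 27.2898) = 27.2898 ≈ 27.3%

27.3%


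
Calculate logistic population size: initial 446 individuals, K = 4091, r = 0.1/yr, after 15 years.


(K - N0)/N0 = (4091 - 446)/446 = 3645/446 = 8.17265
r*t = 0.1 * 15 = 1.5; exp(-1.5) = 0.223130
8.17265 * 0.223130 = 1.82356
1 + 1.82356 = 2.82356
N = 4091 / 2.82356 = 1448.88 ≈ 1449

1449


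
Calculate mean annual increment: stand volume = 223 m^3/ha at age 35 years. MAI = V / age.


MAI = 223 / 35 = 6.3714 ≈ 6.37 m^3/ha/yr

6.37 m^3/ha/yr


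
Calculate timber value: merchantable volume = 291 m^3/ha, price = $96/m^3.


Value = 291 * 96 = $27936/ha

$27936/ha


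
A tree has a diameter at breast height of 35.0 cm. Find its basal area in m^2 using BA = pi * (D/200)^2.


D/200 = 35.0/200 = 0.175 m
(D/200)^2 = 0.175^2 = 0.030625
BA = 3.141593 * 0.030625 = 0.0962113 ≈ 0.0962 m^2

0.0962 m^2


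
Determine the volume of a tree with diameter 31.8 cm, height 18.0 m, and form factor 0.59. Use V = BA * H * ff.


(D/200)^2 = (31.8/200)^2 = 0.159^2 = 0.025281
BA = 3.141593 * 0.025281 = 0.0794226 m^2
V = 0.0794226 * 18.0 * 0.59 = 0.843468 ≈ 0.843 m^3

0.843 m^3


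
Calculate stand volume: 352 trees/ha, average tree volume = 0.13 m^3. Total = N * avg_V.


V_stand = 352 * 0.13 = 45.76 ≈ 45.8 m^3/ha

45.8 m^3/ha


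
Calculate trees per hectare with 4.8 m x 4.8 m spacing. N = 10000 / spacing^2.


N = 10000 / 4.8^2 = 10000 / 23.04 = 434.028 ≈ 434 trees/ha

434 trees/ha


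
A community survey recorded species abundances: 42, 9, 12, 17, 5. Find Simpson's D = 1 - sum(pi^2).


Total N = 42 + 9 + 12 + 17 + 5 = 85
Per-species terms:
  p = 42/85 = 0.494118; p^2 = 0.494118^2 = 0.244153
  p = 9/85 = 0.105882; p^2 = 0.105882^2 = 0.011211
  p = 12/85 = 0.141176; p^2 = 0.141176^2 = 0.019931
  p = 17/85 = 0.200000; p^2 = 0.200000^2 = 0.040000
  p = 5/85 = 0.058824; p^2 = 0.058824^2 = 0.003460
sum(p^2) = 0.244153 + 0.011211 + 0.019931 + 0.040000 + 0.003460 = 0.318755
D = 1 - 0.318755 = 0.681245 ≈ 0.6812

0.6812


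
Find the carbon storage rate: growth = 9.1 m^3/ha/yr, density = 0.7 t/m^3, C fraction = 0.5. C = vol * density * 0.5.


C = 9.1 * 0.7 * 0.5 = 3.185 ≈ 3.19 t C/ha/yr

3.19 t C/ha/yr


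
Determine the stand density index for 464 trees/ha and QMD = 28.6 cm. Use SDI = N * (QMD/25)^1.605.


QMD/25 = 28.6/25 = 1.144
(1.144)^1.605 = exp(1.605 * ln(1.144)) = exp(1.605 * 0.134531) = exp(0.215922) = 1.24101
SDI = 464 * 1.24101 = 575.829 ≈ 576

576


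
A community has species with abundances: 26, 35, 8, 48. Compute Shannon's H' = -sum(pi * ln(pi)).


Total N = 26 + 35 + 8 + 48 = 117
Per-species terms:
  p = 26/117 = 0.222222; ln(p) = -1.504078; p*ln(p) = 0.222222 * (-1.504078) = -0.334239
  p = 35/117 = 0.299145; ln(p) = -1.206827; p*ln(p) = 0.299145 * (-1.206827) = -0.361016
  p = 8/117 = 0.068376; ln(p) = -2.682733; p*ln(p) = 0.068376 * (-2.682733) = -0.183435
  p = 48/117 = 0.410256; ln(p) = -0.890974; p*ln(p) = 0.410256 * (-0.890974) = -0.365527
sum(p*ln(p)) = (-0.334239) + (-0.361016) + (-0.183435) + (-0.365527) = -1.244217
H' = -(-1.244217) = 1.244217 ≈ 1.2442

1.2442


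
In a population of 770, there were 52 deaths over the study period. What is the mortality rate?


Mortality rate = 52 / 770 = 0.067532 ≈ 0.0675

0.0675


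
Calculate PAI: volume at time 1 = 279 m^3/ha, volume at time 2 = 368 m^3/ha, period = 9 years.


PAI = (V2 - V1) / period = (368 - 279) / 9 = 89 / 9 = 9.8889 ≈ 9.89 m^3/ha/yr

9.89 m^3/ha/yr


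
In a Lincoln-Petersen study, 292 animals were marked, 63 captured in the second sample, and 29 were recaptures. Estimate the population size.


N = M * C / R = 292 * 63 / 29 = 18396 / 29 = 634.34 ≈ 634

634 individuals


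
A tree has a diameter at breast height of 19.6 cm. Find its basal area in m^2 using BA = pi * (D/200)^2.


D/200 = 19.6/200 = 0.098 m
(D/200)^2 = 0.098^2 = 0.009604
BA = 3.141593 * 0.009604 = 0.0301719 ≈ 0.0302 m^2

0.0302 m^2


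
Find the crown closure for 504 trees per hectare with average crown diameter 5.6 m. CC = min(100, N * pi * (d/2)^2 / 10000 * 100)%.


(d/2)^2 = (5.6/2)^2 = 2.8^2 = 7.84
Crown area = 3.141593 * 7.84 = 24.6301 m^2
N * area / 10000 * 100 = 504 * 24.6301 / 10000 * 100 = 124.136
CC = min(100, 124.136) = 100%

100%


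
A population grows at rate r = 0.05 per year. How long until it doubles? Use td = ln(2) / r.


td = ln(2) / 0.05 = 0.693147 / 0.05 = 13.8629 ≈ 13.9 years

13.9 years


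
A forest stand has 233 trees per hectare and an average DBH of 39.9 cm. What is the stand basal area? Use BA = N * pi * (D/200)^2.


(D/200)^2 = (39.9/200)^2 = 0.1995^2 = 0.03980025
Individual BA = 3.141593 * 0.03980025 = 0.125036 m^2
Stand BA = 233 * 0.125036 = 29.1334 ≈ 29.13 m^2/ha

29.13 m^2/ha


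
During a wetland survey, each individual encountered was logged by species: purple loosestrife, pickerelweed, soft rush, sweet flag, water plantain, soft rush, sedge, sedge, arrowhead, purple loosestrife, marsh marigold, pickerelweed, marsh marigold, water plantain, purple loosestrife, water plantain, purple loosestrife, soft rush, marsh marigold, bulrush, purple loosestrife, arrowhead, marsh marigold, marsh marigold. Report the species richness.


Total individuals logged = 24
Distinct species (count of individuals): purple loosestrife (5), pickerelweed (2), soft rush (3), sweet flag (1), water plantain (3), sedge (2), arrowhead (2), marsh marigold (5), bulrush (1)
Species richness = number of distinct species = 9

9


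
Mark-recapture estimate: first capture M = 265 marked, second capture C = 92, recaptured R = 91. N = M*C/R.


N = M * C / R = 265 * 92 / 91 = 24380 / 91 = 267.91 ≈ 268

268 individuals


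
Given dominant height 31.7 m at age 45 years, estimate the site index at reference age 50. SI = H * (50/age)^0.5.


50/45 = 1.11111
(1.11111)^0.5 = 1.05409
SI = 31.7 * 1.05409 = 33.4147 ≈ 33.4 m

33.4 m


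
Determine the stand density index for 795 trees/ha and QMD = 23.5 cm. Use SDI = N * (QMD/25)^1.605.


QMD/25 = 23.5/25 = 0.94
(0.94)^1.605 = exp(1.605 * ln(0.94)) = exp(1.605 * (-0.0618754)) = exp(-0.0993100) = 0.905462
SDI = 795 * 0.905462 = 719.842 ≈ 720

720


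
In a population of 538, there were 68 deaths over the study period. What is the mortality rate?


Mortality rate = 68 / 538 = 0.126394 ≈ 0.1264

0.1264


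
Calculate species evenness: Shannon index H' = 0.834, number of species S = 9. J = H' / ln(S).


ln(9) = 2.19722
J = H' / ln(S) = 0.834 / 2.19722 = 0.379571 ≈ 0.3796

0.3796


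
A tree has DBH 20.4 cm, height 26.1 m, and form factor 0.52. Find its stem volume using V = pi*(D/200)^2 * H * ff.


(D/200)^2 = (20.4/200)^2 = 0.102^2 = 0.010404
BA = 3.141593 * 0.010404 = 0.0326851 m^2
V = 0.0326851 * 26.1 * 0.52 = 0.443602 ≈ 0.444 m^3

0.444 m^3


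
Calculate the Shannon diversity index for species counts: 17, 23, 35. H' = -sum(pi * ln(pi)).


Total N = 17 + 23 + 35 = 75
Per-species terms:
  p = 17/75 = 0.226667; ln(p) = -1.484273; p*ln(p) = 0.226667 * (-1.484273) = -0.336436
  p = 23/75 = 0.306667; ln(p) = -1.181993; p*ln(p) = 0.306667 * (-1.181993) = -0.362478
  p = 35/75 = 0.466667; ln(p) = -0.762139; p*ln(p) = 0.466667 * (-0.762139) = -0.355665
sum(p*ln(p)) = (-0.336436) + (-0.362478) + (-0.355665) = -1.054579
H' = -(-1.054579) = 1.054579 ≈ 1.0546

1.0546


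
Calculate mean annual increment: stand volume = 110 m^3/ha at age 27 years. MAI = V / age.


MAI = 110 / 27 = 4.0741 ≈ 4.07 m^3/ha/yr

4.07 m^3/ha/yr


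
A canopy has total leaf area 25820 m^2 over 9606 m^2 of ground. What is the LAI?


LAI = 25820 / 9606 = 2.6879 ≈ 2.69

2.69


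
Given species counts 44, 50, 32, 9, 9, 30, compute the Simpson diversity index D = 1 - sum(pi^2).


Total N = 44 + 50 + 32 + 9 + 9 + 30 = 174
Per-species terms:
  p = 44/174 = 0.252874; p^2 = 0.252874^2 = 0.063945
  p = 50/174 = 0.287356; p^2 = 0.287356^2 = 0.082573
  p = 32/174 = 0.183908; p^2 = 0.183908^2 = 0.033822
  p = 9/174 = 0.051724; p^2 = 0.051724^2 = 0.002675
  p = 9/174 = 0.051724; p^2 = 0.051724^2 = 0.002675
  p = 30/174 = 0.172414; p^2 = 0.172414^2 = 0.029727
sum(p^2) = 0.063945 + 0.082573 + 0.033822 + 0.002675 + 0.002675 + 0.029727 = 0.215417
D = 1 - 0.215417 = 0.784583 ≈ 0.7846

0.7846


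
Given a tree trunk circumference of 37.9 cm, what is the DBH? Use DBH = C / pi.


DBH = C / pi = 37.9 / 3.141593 = 12.0639 ≈ 12.06 cm

12.06 cm


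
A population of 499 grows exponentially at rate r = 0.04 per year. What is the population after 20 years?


r*t = 0.04 * 20 = 0.8
exp(0.8) = 2.22554
N = 499 * 2.22554 = 1110.54 ≈ 1111

1111


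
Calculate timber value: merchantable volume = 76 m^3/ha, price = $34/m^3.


Value = 76 * 34 = $2584/ha

$2584/ha


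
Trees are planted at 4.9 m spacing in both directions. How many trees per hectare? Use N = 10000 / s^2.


N = 10000 / 4.9^2 = 10000 / 24.01 = 416.493 ≈ 416 trees/ha

416 trees/ha


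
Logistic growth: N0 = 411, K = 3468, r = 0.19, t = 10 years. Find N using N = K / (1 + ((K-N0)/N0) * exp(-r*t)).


(K - N0)/N0 = (3468 - 411)/411 = 3057/411 = 7.43796
r*t = 0.19 * 10 = 1.9; exp(-1.9) = 0.149569
7.43796 * 0.149569 = 1.11249
1 + 1.11249 = 2.11249
N = 3468 / 2.11249 = 1641.66 ≈ 1642

1642


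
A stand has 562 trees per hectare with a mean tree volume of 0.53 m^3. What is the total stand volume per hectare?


V_stand = 562 * 0.53 = 297.86 ≈ 297.9 m^3/ha

297.9 m^3/ha


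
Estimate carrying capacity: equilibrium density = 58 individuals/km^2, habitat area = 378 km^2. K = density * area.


K = 58 * 378 = 21924 individuals

21924 individuals


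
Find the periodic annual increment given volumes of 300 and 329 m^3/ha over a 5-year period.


PAI = (V2 - V1) / period = (329 - 300) / 5 = 29 / 5 = 5.80 m^3/ha/yr

5.80 m^3/ha/yr


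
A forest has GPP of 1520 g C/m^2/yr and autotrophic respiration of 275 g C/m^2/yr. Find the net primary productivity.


NPP = GPP - Ra = 1520 - 275 = 1245 g C/m^2/yr

1245 g C/m^2/yr


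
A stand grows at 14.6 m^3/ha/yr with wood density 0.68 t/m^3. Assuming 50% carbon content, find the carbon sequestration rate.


C = 14.6 * 0.68 * 0.5 = 4.964 ≈ 4.96 t C/ha/yr

4.96 t C/ha/yr


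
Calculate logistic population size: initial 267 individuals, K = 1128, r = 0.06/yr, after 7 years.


(K - N0)/N0 = (1128 - 267)/267 = 861/267 = 3.22472
r*t = 0.06 * 7 = 0.42; exp(-0.42) = 0.657047
3.22472 * 0.657047 = 2.11879
1 + 2.11879 = 3.11879
N = 1128 / 3.11879 = 361.679 ≈ 362

362


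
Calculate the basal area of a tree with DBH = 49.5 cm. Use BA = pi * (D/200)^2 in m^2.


D/200 = 49.5/200 = 0.2475 m
(D/200)^2 = 0.2475^2 = 0.06125625
BA = 3.141593 * 0.06125625 = 0.192442 ≈ 0.1924 m^2

0.1924 m^2


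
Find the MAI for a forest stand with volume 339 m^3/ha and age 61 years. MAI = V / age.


MAI = 339 / 61 = 5.5574 ≈ 5.56 m^3/ha/yr

5.56 m^3/ha/yr


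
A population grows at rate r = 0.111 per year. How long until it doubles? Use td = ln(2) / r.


td = ln(2) / 0.111 = 0.693147 / 0.111 = 6.24457 ≈ 6.2 years

6.2 years


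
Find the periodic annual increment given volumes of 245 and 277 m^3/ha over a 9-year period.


PAI = (V2 - V1) / period = (277 - 245) / 9 = 32 / 9 = 3.5556 ≈ 3.56 m^3/ha/yr

3.56 m^3/ha/yr


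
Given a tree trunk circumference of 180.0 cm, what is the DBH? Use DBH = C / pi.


DBH = C / pi = 180.0 / 3.141593 = 57.2958 ≈ 57.30 cm

57.30 cm


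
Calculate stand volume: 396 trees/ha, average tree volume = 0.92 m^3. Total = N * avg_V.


V_stand = 396 * 0.92 = 364.32 ≈ 364.3 m^3/ha

364.3 m^3/ha


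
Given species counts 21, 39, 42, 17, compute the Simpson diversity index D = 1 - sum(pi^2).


Total N = 21 + 39 + 42 + 17 = 119
Per-species terms:
  p = 21/119 = 0.176471; p^2 = 0.176471^2 = 0.031142
  p = 39/119 = 0.327731; p^2 = 0.327731^2 = 0.107408
  p = 42/119 = 0.352941; p^2 = 0.352941^2 = 0.124567
  p = 17/119 = 0.142857; p^2 = 0.142857^2 = 0.020408
sum(p^2) = 0.031142 + 0.107408 + 0.124567 + 0.020408 = 0.283525
D = 1 - 0.283525 = 0.716475 ≈ 0.7165

0.7165


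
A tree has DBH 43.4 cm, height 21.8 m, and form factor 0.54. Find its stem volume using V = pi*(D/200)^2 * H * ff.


(D/200)^2 = (43.4/200)^2 = 0.217^2 = 0.047089
BA = 3.141593 * 0.047089 = 0.147934 m^2
V = 0.147934 * 21.8 * 0.54 = 1.74148 ≈ 1.741 m^3

1.741 m^3


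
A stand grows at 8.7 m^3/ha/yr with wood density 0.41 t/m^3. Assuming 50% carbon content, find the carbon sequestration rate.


C = 8.7 * 0.41 * 0.5 = 1.7835 ≈ 1.78 t C/ha/yr

1.78 t C/ha/yr


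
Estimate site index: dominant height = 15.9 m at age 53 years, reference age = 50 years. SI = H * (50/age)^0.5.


50/53 = 0.943396
(0.943396)^0.5 = 0.971286
SI = 15.9 * 0.971286 = 15.4434 ≈ 15.4 m

15.4 m


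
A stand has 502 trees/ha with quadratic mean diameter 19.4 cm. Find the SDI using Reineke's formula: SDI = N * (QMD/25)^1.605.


QMD/25 = 19.4/25 = 0.776
(0.776)^1.605 = exp(1.605 * ln(0.776)) = exp(1.605 * (-0.253603)) = exp(-0.407033) = 0.665622
SDI = 502 * 0.665622 = 334.142 ≈ 334

334


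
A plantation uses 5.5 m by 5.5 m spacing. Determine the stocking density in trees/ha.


N = 10000 / 5.5^2 = 10000 / 30.25 = 330.579 ≈ 331 trees/ha

331 trees/ha


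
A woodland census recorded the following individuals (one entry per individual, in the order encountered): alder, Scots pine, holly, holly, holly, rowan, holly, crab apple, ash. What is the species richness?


Total individuals logged = 9
Distinct species (count of individuals): alder (1), Scots pine (1), holly (4), rowan (1), crab apple (1), ash (1)
Species richness = number of distinct species = 6

6


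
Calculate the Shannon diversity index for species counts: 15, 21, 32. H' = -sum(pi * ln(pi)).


Total N = 15 + 21 + 32 = 68
Per-species terms:
  p = 15/68 = 0.220588; ln(p) = -1.511459; p*ln(p) = 0.220588 * (-1.511459) = -0.333410
  p = 21/68 = 0.308824; ln(p) = -1.174984; p*ln(p) = 0.308824 * (-1.174984) = -0.362863
  p = 32/68 = 0.470588; ln(p) = -0.753772; p*ln(p) = 0.470588 * (-0.753772) = -0.354716
sum(p*ln(p)) = (-0.333410) + (-0.362863) + (-0.354716) = -1.050989
H' = -(-1.050989) = 1.050989 ≈ 1.0510

1.0510


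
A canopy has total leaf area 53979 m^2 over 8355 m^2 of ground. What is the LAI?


LAI = 53979 / 8355 = 6.4607 ≈ 6.46

6.46


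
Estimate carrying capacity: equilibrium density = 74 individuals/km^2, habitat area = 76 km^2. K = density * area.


K = 74 * 76 = 5624 individuals

5624 individuals


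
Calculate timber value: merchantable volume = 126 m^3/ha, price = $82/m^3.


Value = 126 * 82 = $10332/ha

$10332/ha


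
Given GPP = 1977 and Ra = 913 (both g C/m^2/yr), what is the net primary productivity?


NPP = GPP - Ra = 1977 - 913 = 1064 g C/m^2/yr

1064 g C/m^2/yr


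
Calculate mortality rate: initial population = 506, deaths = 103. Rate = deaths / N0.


Mortality rate = 103 / 506 = 0.203557 ≈ 0.2036

0.2036


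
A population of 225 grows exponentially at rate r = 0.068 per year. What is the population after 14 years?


r*t = 0.068 * 14 = 0.952
exp(0.952) = 2.59089
N = 225 * 2.59089 = 582.950 ≈ 583

583


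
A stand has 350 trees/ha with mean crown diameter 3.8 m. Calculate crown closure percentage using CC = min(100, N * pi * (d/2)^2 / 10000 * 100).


(d/2)^2 = (3.8/2)^2 = 1.9^2 = 3.61
Crown area = 3.141593 * 3.61 = 11.3412 m^2
N * area / 10000 * 100 = 350 * 11.3412 / 10000 * 100 = 39.6942
CC = min(100, 39.6942) = 39.6942 ≈ 39.7%

39.7%


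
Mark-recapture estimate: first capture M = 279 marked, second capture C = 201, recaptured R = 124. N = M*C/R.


N = M * C / R = 279 * 201 / 124 = 56079 / 124 = 452.25 ≈ 452

452 individuals


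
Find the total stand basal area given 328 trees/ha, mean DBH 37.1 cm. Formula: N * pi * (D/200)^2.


(D/200)^2 = (37.1/200)^2 = 0.1855^2 = 0.03441025
Individual BA = 3.141593 * 0.03441025 = 0.108103 m^2
Stand BA = 328 * 0.108103 = 35.4578 ≈ 35.46 m^2/ha

35.46 m^2/ha


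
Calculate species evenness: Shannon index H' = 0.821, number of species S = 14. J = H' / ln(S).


ln(14) = 2.63906
J = H' / ln(S) = 0.821 / 2.63906 = 0.311096 ≈ 0.3111

0.3111


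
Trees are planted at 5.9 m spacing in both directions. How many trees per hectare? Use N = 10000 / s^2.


N = 10000 / 5.9^2 = 10000 / 34.81 = 287.274 ≈ 287 trees/ha

287 trees/ha


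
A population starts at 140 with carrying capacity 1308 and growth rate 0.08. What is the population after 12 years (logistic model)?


(K - N0)/N0 = (1308 - 140)/140 = 1168/140 = 8.34286
r*t = 0.08 * 12 = 0.96; exp(-0.96) = 0.382893
8.34286 * 0.382893 = 3.19442
1 + 3.19442 = 4.19442
N = 1308 / 4.19442 = 311.843 ≈ 312

312


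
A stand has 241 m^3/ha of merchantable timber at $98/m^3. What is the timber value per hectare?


Value = 241 * 98 = $23618/ha

$23618/ha


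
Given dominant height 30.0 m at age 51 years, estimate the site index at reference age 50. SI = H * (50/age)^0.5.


50/51 = 0.980392
(0.980392)^0.5 = 0.990147
SI = 30.0 * 0.990147 = 29.7044 ≈ 29.7 m

29.7 m


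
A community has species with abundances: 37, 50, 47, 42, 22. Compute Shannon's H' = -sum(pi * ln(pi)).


Total N = 37 + 50 + 47 + 42 + 22 = 198
Per-species terms:
  p = 37/198 = 0.186869; ln(p) = -1.677347; p*ln(p) = 0.186869 * (-1.677347) = -0.313444
  p = 50/198 = 0.252525; ln(p) = -1.376245; p*ln(p) = 0.252525 * (-1.376245) = -0.347536
  p = 47/198 = 0.237374; ln(p) = -1.438118; p*ln(p) = 0.237374 * (-1.438118) = -0.341372
  p = 42/198 = 0.212121; ln(p) = -1.550598; p*ln(p) = 0.212121 * (-1.550598) = -0.328914
  p = 22/198 = 0.111111; ln(p) = -2.197226; p*ln(p) = 0.111111 * (-2.197226) = -0.244136
sum(p*ln(p)) = (-0.313444) + (-0.347536) + (-0.341372) + (-0.328914) + (-0.244136) = -1.575402
H' = -(-1.575402) = 1.575402 ≈ 1.5754

1.5754


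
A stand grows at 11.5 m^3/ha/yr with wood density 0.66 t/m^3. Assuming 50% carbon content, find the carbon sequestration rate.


C = 11.5 * 0.66 * 0.5 = 3.795 ≈ 3.80 t C/ha/yr

3.80 t C/ha/yr


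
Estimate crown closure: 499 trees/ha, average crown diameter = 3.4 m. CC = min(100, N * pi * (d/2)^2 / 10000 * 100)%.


(d/2)^2 = (3.4/2)^2 = 1.7^2 = 2.89
Crown area = 3.141593 * 2.89 = 9.07920 m^2
N * area / 10000 * 100 = 499 * 9.07920 / 10000 * 100 = 45.3052
CC = min(100, 45.3052) = 45.3052 ≈ 45.3%

45.3%
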